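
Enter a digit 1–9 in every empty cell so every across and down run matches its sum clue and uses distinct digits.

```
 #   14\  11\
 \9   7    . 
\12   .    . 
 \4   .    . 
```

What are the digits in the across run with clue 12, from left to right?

4 in 2 cells must be {1,3}.
R1C2 = 9 − 7 = 2 completes the 9 across.
Nothing is forced directly, so branch on R3C1, whose candidates are 1 or 3. If R3C1 = 1: then R2C1 would have to be in {3,4,5,7,8,9} for the 12 across but in {6} for the 14 down — contradiction. So R3C1 = 3.
R2C1 = 14 − 10 = 4 completes the 14 down.
R2C2 = 12 − 4 = 8 completes the 12 across.
R3C2 = 4 − 3 = 1 completes the 4 across.

4 8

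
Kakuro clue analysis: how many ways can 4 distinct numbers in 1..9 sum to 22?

11

4 distinct digits from 1–9 sum between 10 and 30.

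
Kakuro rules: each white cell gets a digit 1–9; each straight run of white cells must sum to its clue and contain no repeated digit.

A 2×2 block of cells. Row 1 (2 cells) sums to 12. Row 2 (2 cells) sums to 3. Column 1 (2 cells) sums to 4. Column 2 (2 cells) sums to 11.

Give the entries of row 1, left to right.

3 9

3 in 2 cells must be {1,2}; 4 in 2 cells must be {1,3}.
The 12 across and the 4 down share only 3, so (1,1) = 3.
(1,2) = 12 − 3 = 9 completes the 12 across.
(2,1) = 4 − 3 = 1 completes the 4 down.
(2,2) = 3 − 1 = 2 completes the 3 across.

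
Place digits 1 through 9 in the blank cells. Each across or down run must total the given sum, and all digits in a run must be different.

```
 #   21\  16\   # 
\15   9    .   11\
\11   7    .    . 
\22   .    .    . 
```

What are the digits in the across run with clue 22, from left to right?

5, 9, 8

R1C2 = 15 − 9 = 6 completes the 15 across.
R2C3 = 3: the only remaining digit allowed by both the 11 across and the 11 down.
R3C1 = 21 − 16 = 5 completes the 21 down.
R3C3 = 11 − 3 = 8 completes the 11 down.
R2C2 = 11 − 10 = 1 completes the 11 across.
R3C2 = 22 − 13 = 9 completes the 22 across.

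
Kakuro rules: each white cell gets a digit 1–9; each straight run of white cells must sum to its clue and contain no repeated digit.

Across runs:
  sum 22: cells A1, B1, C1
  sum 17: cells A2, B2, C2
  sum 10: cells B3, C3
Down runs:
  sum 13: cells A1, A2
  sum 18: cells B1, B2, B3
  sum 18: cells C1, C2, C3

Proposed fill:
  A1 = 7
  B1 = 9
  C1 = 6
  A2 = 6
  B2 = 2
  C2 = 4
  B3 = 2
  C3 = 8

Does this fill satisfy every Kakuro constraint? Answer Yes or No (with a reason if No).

No — the down run B1–B3 sums to 13, not 18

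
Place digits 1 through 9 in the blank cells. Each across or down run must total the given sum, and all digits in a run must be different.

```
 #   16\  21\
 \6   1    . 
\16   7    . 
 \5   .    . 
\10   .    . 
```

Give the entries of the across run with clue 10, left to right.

16 in 2 cells must be {7,9}.
R1C2 = 6 − 1 = 5 completes the 6 across.
R2C2 = 16 − 7 = 9 completes the 16 across.
Nothing is forced directly, so branch on R3C1, whose candidates are 2 or 3. If R3C1 = 3: then R3C2 would have to be in {2} for the 5 across but in {1,3,4,6} for the 21 down — contradiction. So R3C1 = 2.
R3C2 = 5 − 2 = 3 completes the 5 across.
R4C1 = 16 − 10 = 6 completes the 16 down.
R4C2 = 10 − 6 = 4 completes the 10 across.

6, 4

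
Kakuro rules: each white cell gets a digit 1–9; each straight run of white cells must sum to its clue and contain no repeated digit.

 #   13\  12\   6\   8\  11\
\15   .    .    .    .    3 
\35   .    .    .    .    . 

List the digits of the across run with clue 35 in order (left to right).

15 in 5 cells must be {1,2,3,4,5}; 35 in 5 cells must be {5,6,7,8,9}.
The 35 across and the 6 down share only 5, so R2C3 = 5.
R2C5 = 11 − 3 = 8 completes the 11 down.
R1C3 = 6 − 5 = 1 completes the 6 down.
Nothing is forced directly, so branch on R2C2, whose candidates are 7 or 9. If R2C2 = 9: then R1C2 would have to be in {2,4,5} for the 15 across but in {3} for the 12 down — contradiction. So R2C2 = 7.
R1C2 = 12 − 7 = 5 completes the 12 down.
Given what's placed, R1C4 must be 2 to fit the 15 across and 8 down.
R2C4 = 8 − 2 = 6 completes the 8 down.
R1C1 = 15 − 11 = 4 completes the 15 across.
R2C1 = 35 − 26 = 9 completes the 35 across.

9 7 5 6 8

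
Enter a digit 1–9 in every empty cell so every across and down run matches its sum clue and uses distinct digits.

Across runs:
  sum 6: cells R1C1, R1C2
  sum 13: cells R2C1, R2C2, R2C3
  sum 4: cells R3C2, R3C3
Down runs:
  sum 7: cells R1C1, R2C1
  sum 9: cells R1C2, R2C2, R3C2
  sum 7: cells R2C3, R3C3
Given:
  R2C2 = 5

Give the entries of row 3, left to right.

3 1

4 in 2 cells must be {1,3}.
R1C2 = 1: the only remaining digit allowed by both the 6 across and the 9 down.
R3C2 = 9 − 6 = 3 completes the 9 down.
R3C3 = 4 − 3 = 1 completes the 4 across.
R1C1 = 6 − 1 = 5 completes the 6 across.
R2C1 = 7 − 5 = 2 completes the 7 down.
R2C3 = 13 − 7 = 6 completes the 13 across.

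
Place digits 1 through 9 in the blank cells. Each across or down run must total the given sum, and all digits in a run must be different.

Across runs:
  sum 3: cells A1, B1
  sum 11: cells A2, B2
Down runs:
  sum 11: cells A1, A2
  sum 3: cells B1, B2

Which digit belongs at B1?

3 in 2 cells must be {1,2}.
The 3 across and the 11 down share only 2, so A1 = 2.
B1 = 3 − 2 = 1 completes the 3 across.
A2 = 11 − 2 = 9 completes the 11 down.
B2 = 11 − 9 = 2 completes the 11 across.

1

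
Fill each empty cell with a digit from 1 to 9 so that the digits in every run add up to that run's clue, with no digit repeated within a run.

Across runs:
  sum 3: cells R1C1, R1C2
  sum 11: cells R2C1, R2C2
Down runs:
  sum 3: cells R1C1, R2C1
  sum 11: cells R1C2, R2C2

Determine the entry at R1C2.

3 in 2 cells must be {1,2}.
The 3 across and the 11 down share only 2, so R1C2 = 2.
The 11 across and the 3 down share only 2, so R2C1 = 2.
R2C2 = 11 − 2 = 9 completes the 11 across.
R1C1 = 3 − 2 = 1 completes the 3 across.

2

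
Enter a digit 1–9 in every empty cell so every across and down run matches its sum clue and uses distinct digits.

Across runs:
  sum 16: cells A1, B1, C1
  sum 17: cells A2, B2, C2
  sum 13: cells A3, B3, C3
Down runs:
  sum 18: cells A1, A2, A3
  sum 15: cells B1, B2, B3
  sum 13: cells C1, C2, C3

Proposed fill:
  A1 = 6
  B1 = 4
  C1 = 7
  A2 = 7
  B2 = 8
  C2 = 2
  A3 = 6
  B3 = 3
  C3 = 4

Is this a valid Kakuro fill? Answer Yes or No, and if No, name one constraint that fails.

No — the down run A1–A3 sums to 19, not 18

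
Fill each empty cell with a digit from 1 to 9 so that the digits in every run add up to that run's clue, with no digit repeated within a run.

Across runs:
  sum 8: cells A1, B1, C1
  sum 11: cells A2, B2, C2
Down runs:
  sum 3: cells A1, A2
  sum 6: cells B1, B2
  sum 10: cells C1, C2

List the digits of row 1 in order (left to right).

3 in 2 cells must be {1,2}.
Nothing is forced directly, so branch on A1, whose candidates are 1 or 2. If A1 = 2: that forces C1 = 1, A2 = 1, after which C2 would have to be in {2,3,4,6,7,8} for the 11 across but in {9} for the 10 down — contradiction. So A1 = 1.
A2 = 3 − 1 = 2 completes the 3 down.
Nothing is forced directly, so branch on B1, whose candidates are 2 or 4 or 5. If B1 = 2: then C1 would have to be in {5} for the 8 across but in {1,2,3,4,6,7,8,9} for the 10 down — contradiction. If B1 = 4: that forces C1 = 3, after which B2 would have to be in {1,3,4,5,6,8} for the 11 across but in {2} for the 6 down — contradiction. So B1 = 5.
C1 = 8 − 6 = 2 completes the 8 across.
B2 = 6 − 5 = 1 completes the 6 down.
C2 = 11 − 3 = 8 completes the 11 across.

1 5 2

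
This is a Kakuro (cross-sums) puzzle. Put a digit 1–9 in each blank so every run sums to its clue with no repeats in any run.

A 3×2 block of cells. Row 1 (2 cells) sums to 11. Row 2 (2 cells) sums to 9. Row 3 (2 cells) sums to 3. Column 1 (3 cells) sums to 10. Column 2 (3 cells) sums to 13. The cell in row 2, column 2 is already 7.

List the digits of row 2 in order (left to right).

2, 7

3 in 2 cells must be {1,2}.
(2,1) = 9 − 7 = 2 completes the 9 across.
(3,1) = 1: the only remaining digit allowed by both the 3 across and the 10 down.
(3,2) = 3 − 1 = 2 completes the 3 across.
(1,1) = 10 − 3 = 7 completes the 10 down.
(1,2) = 11 − 7 = 4 completes the 11 across.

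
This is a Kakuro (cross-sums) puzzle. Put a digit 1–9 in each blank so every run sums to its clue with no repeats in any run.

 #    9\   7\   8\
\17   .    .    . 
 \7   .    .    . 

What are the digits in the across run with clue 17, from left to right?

8 3 6

7 in 3 cells must be {1,2,4}.
Nothing is forced directly, so branch on R2C1, whose candidates are 1 or 2 or 4. If R2C1 = 2: that forces R1C1 = 7, R2C3 = 1, after which R1C3 would have to be in {1,2,4,6,8,9} for the 17 across but in {7} for the 8 down — contradiction. If R2C1 = 4: that forces R1C1 = 5, R1C3 = 3, after which R2C3 would have to be in {1,2} for the 7 across but in {5} for the 8 down — contradiction. So R2C1 = 1.
R1C1 = 9 − 1 = 8 completes the 9 down.
Given what's placed, R2C3 must be 2 to fit the 7 across and 8 down.
R1C3 = 8 − 2 = 6 completes the 8 down.
R2C2 = 7 − 3 = 4 completes the 7 across.
R1C2 = 17 − 14 = 3 completes the 17 across.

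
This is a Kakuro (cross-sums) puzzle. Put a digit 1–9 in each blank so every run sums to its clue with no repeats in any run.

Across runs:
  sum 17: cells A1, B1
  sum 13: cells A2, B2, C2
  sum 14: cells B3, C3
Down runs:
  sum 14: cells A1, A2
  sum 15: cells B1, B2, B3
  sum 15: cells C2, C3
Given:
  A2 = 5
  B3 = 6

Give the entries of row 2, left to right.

17 in 2 cells must be {8,9}.
A1 = 14 − 5 = 9 completes the 14 down.
B1 = 17 − 9 = 8 completes the 17 across.
B2 = 15 − 14 = 1 completes the 15 down.
C2 = 13 − 6 = 7 completes the 13 across.
C3 = 14 − 6 = 8 completes the 14 across.

5 1 7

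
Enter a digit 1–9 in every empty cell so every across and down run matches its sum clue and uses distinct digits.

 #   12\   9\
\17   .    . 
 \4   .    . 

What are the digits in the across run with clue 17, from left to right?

17 in 2 cells must be {8,9}; 4 in 2 cells must be {1,3}.
The 17 across and the 9 down share only 8, so R1C2 = 8.
The 4 across and the 12 down share only 3, so R2C1 = 3.
R2C2 = 4 − 3 = 1 completes the 4 across.
R1C1 = 17 − 8 = 9 completes the 17 across.

9 8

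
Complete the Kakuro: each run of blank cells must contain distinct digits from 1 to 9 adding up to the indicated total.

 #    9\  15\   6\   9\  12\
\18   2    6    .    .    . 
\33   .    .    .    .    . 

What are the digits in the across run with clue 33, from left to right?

R2C1 = 9 − 2 = 7 completes the 9 down.
R2C2 = 15 − 6 = 9 completes the 15 down.
Nothing is forced directly, so branch on R1C5, whose candidates are 4 or 5. If R1C5 = 5: then R2C5 would have to be in {3,4,5,6,8} for the 33 across but in {7} for the 12 down — contradiction. So R1C5 = 4.
R2C5 = 12 − 4 = 8 completes the 12 down.
No cell is forced outright now. R2C3 can only be 4 or 5 (the digits allowed by both its 33 across and its 6 down). If R2C3 = 4: then R1C3 would have to be in {1,5} for the 18 across but in {2} for the 6 down — contradiction. So R2C3 = 5.
R1C3 = 6 − 5 = 1 completes the 6 down.
R1C4 = 18 − 13 = 5 completes the 18 across.
R2C4 = 33 − 29 = 4 completes the 33 across.

7 9 5 4 8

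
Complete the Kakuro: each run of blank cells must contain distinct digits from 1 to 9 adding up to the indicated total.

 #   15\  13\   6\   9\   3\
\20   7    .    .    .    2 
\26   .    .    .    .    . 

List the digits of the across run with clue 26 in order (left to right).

3 in 2 cells must be {1,2}.
R2C1 = 15 − 7 = 8 completes the 15 down.
R2C5 = 3 − 2 = 1 completes the 3 down.
No cell is forced outright now. R1C2 can only be 4 or 6 (the digits allowed by both its 20 across and its 13 down). If R1C2 = 6: that forces R2C2 = 7, R2C3 = 4, R2C4 = 6, after which R1C3 would have to be in {1,4} for the 20 across but in {2} for the 6 down — contradiction. So R1C2 = 4.
R1C3 = 1: the only remaining digit allowed by both the 20 across and the 6 down.
R1C4 = 20 − 14 = 6 completes the 20 across.
R2C2 = 13 − 4 = 9 completes the 13 down.
R2C3 = 6 − 1 = 5 completes the 6 down.
R2C4 = 26 − 23 = 3 completes the 26 across.

8, 9, 5, 3, 1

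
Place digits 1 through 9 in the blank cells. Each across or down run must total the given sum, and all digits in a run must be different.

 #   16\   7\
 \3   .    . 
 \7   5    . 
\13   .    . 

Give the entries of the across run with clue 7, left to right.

3 in 2 cells must be {1,2}; 7 in 3 cells must be {1,2,4}.
Given what's placed, R1C1 must be 2 to fit the 3 across and 16 down.
R1C2 = 3 − 2 = 1 completes the 3 across.
R2C2 = 7 − 5 = 2 completes the 7 across.
R3C1 = 16 − 7 = 9 completes the 16 down.
R3C2 = 13 − 9 = 4 completes the 13 across.

5 2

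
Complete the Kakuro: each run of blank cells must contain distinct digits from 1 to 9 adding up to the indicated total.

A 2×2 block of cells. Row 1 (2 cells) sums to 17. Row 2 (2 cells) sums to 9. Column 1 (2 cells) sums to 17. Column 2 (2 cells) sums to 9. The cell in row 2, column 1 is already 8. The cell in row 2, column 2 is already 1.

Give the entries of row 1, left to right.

9 8

17 in 2 cells must be {8,9}.
(1,1) = 17 − 8 = 9 completes the 17 down.
(1,2) = 17 − 9 = 8 completes the 17 across.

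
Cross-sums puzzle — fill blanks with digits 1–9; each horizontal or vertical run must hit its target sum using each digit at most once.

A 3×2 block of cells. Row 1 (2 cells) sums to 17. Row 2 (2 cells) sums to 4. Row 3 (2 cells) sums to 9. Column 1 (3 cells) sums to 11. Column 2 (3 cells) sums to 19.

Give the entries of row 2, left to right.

17 in 2 cells must be {8,9}; 4 in 2 cells must be {1,3}.
The 17 across and the 11 down share only 8, so (1,1) = 8.
(1,2) = 17 − 8 = 9 completes the 17 across.
Given what's placed, (2,1) must be 1 to fit the 4 across and 11 down.
(2,2) = 4 − 1 = 3 completes the 4 across.
(3,1) = 11 − 9 = 2 completes the 11 down.
(3,2) = 9 − 2 = 7 completes the 9 across.

1 3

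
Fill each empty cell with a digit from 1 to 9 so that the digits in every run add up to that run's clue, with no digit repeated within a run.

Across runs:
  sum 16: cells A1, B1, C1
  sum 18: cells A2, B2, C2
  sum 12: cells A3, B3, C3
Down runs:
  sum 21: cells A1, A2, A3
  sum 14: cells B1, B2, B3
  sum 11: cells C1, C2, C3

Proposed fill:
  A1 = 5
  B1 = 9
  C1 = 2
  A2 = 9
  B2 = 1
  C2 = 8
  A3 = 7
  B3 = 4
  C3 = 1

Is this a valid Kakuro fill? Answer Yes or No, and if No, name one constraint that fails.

Across: 5+9+2=16; 9+1+8=18; 7+4+1=12. Down: 5+9+7=21; 9+1+4=14; 2+8+1=11. No digit repeats within any run.

Yes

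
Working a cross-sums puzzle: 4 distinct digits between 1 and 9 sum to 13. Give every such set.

4 distinct digits from 1–9 sum between 10 and 30.

{1,2,3,7}; {1,2,4,6}; {1,3,4,5}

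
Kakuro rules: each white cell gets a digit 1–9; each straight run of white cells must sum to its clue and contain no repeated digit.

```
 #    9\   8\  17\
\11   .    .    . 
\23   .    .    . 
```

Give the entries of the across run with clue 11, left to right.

23 in 3 cells must be {6,8,9}; 17 in 2 cells must be {8,9}.
The 11 across and the 17 down share only 8, so R1C3 = 8.
The 23 across and the 8 down share only 6, so R2C2 = 6.
R2C3 = 17 − 8 = 9 completes the 17 down.
R1C2 = 8 − 6 = 2 completes the 8 down.
R2C1 = 23 − 15 = 8 completes the 23 across.
R1C1 = 11 − 10 = 1 completes the 11 across.

1, 2, 8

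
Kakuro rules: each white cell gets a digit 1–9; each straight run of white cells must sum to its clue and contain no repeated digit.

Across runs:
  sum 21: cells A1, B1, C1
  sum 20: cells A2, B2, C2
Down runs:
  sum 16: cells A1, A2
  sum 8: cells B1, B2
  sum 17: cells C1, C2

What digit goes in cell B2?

3

16 in 2 cells must be {7,9}; 17 in 2 cells must be {8,9}.
Nothing is forced directly, so branch on C1, whose candidates are 8 or 9. If C1 = 8: that forces C2 = 9, A2 = 7, after which B2 would have to be in {4} for the 20 across but in {1,2,3,5,6,7} for the 8 down — contradiction. So C1 = 9.
Given what's placed, A1 must be 7 to fit the 21 across and 16 down.
B1 = 21 − 16 = 5 completes the 21 across.
A2 = 16 − 7 = 9 completes the 16 down.
B2 = 8 − 5 = 3 completes the 8 down.
C2 = 20 − 12 = 8 completes the 20 across.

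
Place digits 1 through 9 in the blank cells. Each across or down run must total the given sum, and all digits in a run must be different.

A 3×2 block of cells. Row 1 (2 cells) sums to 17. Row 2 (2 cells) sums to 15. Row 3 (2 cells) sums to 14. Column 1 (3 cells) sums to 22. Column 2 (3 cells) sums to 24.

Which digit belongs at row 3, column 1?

5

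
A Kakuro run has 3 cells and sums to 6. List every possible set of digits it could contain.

3 distinct digits from 1–9 sum between 6 and 24.
Only one set works: {1,2,3}.

{1,2,3}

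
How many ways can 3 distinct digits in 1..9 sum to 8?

2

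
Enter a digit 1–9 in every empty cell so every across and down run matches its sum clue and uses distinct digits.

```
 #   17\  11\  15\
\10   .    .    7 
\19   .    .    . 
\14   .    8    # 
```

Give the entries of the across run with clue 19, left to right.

R2C2 = 2: the only remaining digit allowed by both the 19 across and the 11 down.
R2C3 = 15 − 7 = 8 completes the 15 down.
R3C1 = 14 − 8 = 6 completes the 14 across.
Given what's placed, R1C1 must be 2 to fit the 10 across and 17 down.
R1C2 = 10 − 9 = 1 completes the 10 across.
R2C1 = 19 − 10 = 9 completes the 19 across.

9 2 8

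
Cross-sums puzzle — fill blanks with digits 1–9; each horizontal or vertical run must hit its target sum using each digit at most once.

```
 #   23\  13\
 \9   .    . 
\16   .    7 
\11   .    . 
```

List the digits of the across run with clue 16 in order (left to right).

16 in 2 cells must be {7,9}; 23 in 3 cells must be {6,8,9}.
R2C1 = 16 − 7 = 9 completes the 16 across.
No cell is forced outright now. R1C1 can only be 6 or 8 (the digits allowed by both its 9 across and its 23 down). If R1C1 = 6: then R1C2 would have to be in {3} for the 9 across but in {1,2,4,5} for the 13 down — contradiction. So R1C1 = 8.
R1C2 = 9 − 8 = 1 completes the 9 across.
R3C1 = 23 − 17 = 6 completes the 23 down.
R3C2 = 11 − 6 = 5 completes the 11 across.

9 7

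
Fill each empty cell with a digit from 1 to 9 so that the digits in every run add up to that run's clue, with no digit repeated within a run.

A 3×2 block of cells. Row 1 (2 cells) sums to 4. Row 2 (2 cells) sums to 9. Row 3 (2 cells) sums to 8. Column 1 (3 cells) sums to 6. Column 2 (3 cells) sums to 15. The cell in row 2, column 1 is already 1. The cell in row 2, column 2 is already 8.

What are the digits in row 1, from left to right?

4 in 2 cells must be {1,3}; 6 in 3 cells must be {1,2,3}.
Given what's placed, (1,1) must be 3 to fit the 4 across and 6 down.
(1,2) = 4 − 3 = 1 completes the 4 across.
(3,1) = 6 − 4 = 2 completes the 6 down.
(3,2) = 8 − 2 = 6 completes the 8 across.

3, 1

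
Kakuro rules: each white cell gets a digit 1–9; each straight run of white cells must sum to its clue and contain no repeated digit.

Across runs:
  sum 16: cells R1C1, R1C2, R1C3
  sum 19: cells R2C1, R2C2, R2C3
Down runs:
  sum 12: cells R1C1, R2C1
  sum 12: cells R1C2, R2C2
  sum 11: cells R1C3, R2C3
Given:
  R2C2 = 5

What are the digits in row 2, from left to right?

R1C2 = 12 − 5 = 7 completes the 12 down.
Given what's placed, R2C1 must be 8 to fit the 19 across and 12 down.
R2C3 = 19 − 13 = 6 completes the 19 across.
R1C1 = 12 − 8 = 4 completes the 12 down.
R1C3 = 16 − 11 = 5 completes the 16 across.

8 5 6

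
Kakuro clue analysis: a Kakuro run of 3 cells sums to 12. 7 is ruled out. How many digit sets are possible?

5

3 distinct digits from 1–9 sum between 6 and 24.
Dropping sets that contain 7.
Enumerating: {1,2,9}, {1,3,8}, {1,5,6}, {2,4,6}, {3,4,5}.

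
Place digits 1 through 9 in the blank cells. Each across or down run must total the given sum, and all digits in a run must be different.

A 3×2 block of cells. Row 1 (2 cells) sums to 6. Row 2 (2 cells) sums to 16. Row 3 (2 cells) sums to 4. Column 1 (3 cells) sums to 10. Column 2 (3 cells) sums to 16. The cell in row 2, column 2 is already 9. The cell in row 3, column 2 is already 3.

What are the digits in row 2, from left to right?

7 9

16 in 2 cells must be {7,9}; 4 in 2 cells must be {1,3}.
(1,2) = 16 − 12 = 4 completes the 16 down.
(2,1) = 16 − 9 = 7 completes the 16 across.
(3,1) = 4 − 3 = 1 completes the 4 across.
(1,1) = 6 − 4 = 2 completes the 6 across.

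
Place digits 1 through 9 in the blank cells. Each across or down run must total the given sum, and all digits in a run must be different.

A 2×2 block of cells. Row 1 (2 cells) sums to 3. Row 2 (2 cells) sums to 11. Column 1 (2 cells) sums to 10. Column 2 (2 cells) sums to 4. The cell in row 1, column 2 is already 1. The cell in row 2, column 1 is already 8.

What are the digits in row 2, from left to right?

3 in 2 cells must be {1,2}; 4 in 2 cells must be {1,3}.
(1,1) = 3 − 1 = 2 completes the 3 across.
(2,2) = 11 − 8 = 3 completes the 11 across.

8 3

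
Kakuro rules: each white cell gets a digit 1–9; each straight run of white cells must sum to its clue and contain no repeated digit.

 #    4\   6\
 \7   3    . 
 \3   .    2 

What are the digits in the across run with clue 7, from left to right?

3 4

3 in 2 cells must be {1,2}; 4 in 2 cells must be {1,3}.
R1C2 = 7 − 3 = 4 completes the 7 across.
R2C1 = 3 − 2 = 1 completes the 3 across.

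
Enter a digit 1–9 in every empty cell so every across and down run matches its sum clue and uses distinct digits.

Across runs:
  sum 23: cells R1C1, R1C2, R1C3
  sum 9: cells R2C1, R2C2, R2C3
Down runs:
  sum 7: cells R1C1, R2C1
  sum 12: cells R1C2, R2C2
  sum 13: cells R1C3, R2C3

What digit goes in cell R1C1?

23 in 3 cells must be {6,8,9}.
The 23 across and the 7 down share only 6, so R1C1 = 6.
R2C1 = 7 − 6 = 1 completes the 7 down.
Nothing is forced directly, so branch on R2C2, whose candidates are 3 or 5. If R2C2 = 5: then R1C2 would have to be in {8,9} for the 23 across but in {7} for the 12 down — contradiction. So R2C2 = 3.
R1C2 = 12 − 3 = 9 completes the 12 down.
R1C3 = 23 − 15 = 8 completes the 23 across.
R2C3 = 9 − 4 = 5 completes the 9 across.

6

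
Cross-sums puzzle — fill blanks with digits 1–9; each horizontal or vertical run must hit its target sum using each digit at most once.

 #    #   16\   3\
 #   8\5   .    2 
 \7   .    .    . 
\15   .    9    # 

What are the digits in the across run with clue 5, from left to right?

3 2

7 in 3 cells must be {1,2,4}; 3 in 2 cells must be {1,2}.
R1C2 = 5 − 2 = 3 completes the 5 across.
R2C2 = 16 − 12 = 4 completes the 16 down.
R2C3 = 3 − 2 = 1 completes the 3 down.
R3C1 = 15 − 9 = 6 completes the 15 across.
R2C1 = 7 − 5 = 2 completes the 7 across.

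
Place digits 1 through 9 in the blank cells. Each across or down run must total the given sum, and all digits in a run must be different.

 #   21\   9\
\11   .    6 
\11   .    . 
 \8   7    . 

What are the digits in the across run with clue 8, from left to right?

7 1

R1C1 = 11 − 6 = 5 completes the 11 across.
R2C1 = 21 − 12 = 9 completes the 21 down.
R2C2 = 11 − 9 = 2 completes the 11 across.
R3C2 = 8 − 7 = 1 completes the 8 across.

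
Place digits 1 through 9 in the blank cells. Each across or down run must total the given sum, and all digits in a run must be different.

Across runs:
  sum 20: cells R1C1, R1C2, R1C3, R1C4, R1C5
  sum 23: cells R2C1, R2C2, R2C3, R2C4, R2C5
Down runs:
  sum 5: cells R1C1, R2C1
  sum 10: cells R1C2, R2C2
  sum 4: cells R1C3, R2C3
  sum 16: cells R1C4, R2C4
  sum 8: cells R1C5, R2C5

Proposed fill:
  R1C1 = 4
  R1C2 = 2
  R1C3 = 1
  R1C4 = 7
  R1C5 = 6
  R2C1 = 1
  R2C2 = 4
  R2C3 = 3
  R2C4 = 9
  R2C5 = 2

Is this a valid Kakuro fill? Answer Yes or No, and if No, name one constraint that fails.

No — the across run R2C1–R2C5 sums to 19, not 23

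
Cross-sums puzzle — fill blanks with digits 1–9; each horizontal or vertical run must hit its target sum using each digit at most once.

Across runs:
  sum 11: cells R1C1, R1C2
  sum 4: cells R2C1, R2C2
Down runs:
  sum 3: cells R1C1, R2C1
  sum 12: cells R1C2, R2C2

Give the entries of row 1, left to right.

4 in 2 cells must be {1,3}; 3 in 2 cells must be {1,2}.
The 11 across and the 3 down share only 2, so R1C1 = 2.
R1C2 = 11 − 2 = 9 completes the 11 across.
R2C1 = 3 − 2 = 1 completes the 3 down.
R2C2 = 4 − 1 = 3 completes the 4 across.

2 9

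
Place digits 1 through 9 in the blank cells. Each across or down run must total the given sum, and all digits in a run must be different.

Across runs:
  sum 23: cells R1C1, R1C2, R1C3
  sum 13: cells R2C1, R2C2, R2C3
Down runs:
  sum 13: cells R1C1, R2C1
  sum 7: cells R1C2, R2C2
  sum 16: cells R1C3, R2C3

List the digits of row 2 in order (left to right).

5 1 7

23 in 3 cells must be {6,8,9}; 16 in 2 cells must be {7,9}.
The 23 across and the 7 down share only 6, so R1C2 = 6.
Given what's placed, R1C3 must be 9 to fit the 23 across and 16 down.
R2C2 = 7 − 6 = 1 completes the 7 down.
R2C3 = 16 − 9 = 7 completes the 16 down.
R1C1 = 23 − 15 = 8 completes the 23 across.
R2C1 = 13 − 8 = 5 completes the 13 across.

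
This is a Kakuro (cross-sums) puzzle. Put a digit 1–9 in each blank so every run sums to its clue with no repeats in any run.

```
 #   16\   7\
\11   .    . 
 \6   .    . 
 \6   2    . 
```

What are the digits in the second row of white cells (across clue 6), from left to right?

7 in 3 cells must be {1,2,4}.
Given what's placed, R2C1 must be 5 to fit the 6 across and 16 down.
R2C2 = 6 − 5 = 1 completes the 6 across.
R3C2 = 6 − 2 = 4 completes the 6 across.
R1C1 = 16 − 7 = 9 completes the 16 down.
R1C2 = 11 − 9 = 2 completes the 11 across.

5 1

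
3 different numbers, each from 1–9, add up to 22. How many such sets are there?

3 distinct digits from 1–9 sum between 6 and 24.
Enumerating: {5,8,9}, {6,7,9}.

2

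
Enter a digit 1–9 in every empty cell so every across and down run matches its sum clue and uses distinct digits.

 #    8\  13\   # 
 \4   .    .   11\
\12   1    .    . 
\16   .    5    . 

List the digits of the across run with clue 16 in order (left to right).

4 5 7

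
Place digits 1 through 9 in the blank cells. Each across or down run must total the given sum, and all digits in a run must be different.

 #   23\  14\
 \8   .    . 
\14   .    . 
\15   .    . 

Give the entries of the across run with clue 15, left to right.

23 in 3 cells must be {6,8,9}.
The 8 across and the 23 down share only 6, so R1C1 = 6.
R1C2 = 8 − 6 = 2 completes the 8 across.
Nothing is forced directly, so branch on R2C1, whose candidates are 8 or 9. If R2C1 = 8: then R2C2 would have to be in {6} for the 14 across but in {3,4,5,7,8,9} for the 14 down — contradiction. So R2C1 = 9.
R2C2 = 14 − 9 = 5 completes the 14 across.
R3C1 = 23 − 15 = 8 completes the 23 down.
R3C2 = 15 − 8 = 7 completes the 15 across.

8 7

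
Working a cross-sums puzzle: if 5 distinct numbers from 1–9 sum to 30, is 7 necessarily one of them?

No

Counterexample: {2,5,6,8,9} sums to 30 without using 7.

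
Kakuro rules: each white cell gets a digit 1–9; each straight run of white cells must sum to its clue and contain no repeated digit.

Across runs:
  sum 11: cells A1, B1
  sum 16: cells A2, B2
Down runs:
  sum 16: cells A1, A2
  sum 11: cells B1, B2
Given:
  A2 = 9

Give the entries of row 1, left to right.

16 in 2 cells must be {7,9}.
A1 = 16 − 9 = 7 completes the 16 down.
B1 = 11 − 7 = 4 completes the 11 across.
B2 = 16 − 9 = 7 completes the 16 across.

7 4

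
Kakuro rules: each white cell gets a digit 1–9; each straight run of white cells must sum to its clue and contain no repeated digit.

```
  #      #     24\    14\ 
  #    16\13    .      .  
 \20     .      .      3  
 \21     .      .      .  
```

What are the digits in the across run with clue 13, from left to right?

7 6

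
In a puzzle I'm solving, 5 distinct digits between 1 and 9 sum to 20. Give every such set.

5 distinct digits from 1–9 sum between 15 and 35.

{1,2,3,5,9}; {1,2,3,6,8}; {1,2,4,5,8}; {1,2,4,6,7}; {1,3,4,5,7}; {2,3,4,5,6}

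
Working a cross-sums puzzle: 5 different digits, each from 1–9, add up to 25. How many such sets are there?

5 distinct digits from 1–9 sum between 15 and 35.

12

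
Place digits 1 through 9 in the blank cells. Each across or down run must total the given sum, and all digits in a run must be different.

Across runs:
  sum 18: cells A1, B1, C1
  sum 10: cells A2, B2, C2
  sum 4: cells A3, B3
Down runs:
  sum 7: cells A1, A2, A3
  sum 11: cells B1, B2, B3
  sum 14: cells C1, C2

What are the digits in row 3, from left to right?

1, 3

4 in 2 cells must be {1,3}; 7 in 3 cells must be {1,2,4}.
Only 1 fits A3 under both its across sum 4 and down sum 7.
B3 = 4 − 1 = 3 completes the 4 across.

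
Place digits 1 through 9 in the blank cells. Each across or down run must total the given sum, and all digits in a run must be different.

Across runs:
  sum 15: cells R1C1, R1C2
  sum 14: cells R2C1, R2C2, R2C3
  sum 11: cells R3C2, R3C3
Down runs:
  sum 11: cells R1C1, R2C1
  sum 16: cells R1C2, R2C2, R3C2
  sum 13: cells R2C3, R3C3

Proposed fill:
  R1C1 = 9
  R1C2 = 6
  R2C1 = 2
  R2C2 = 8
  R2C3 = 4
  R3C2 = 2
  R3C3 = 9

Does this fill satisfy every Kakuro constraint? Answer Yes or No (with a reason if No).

Across: 9+6=15; 2+8+4=14; 2+9=11. Down: 9+2=11; 6+8+2=16; 4+9=13. No digit repeats within any run.

Yes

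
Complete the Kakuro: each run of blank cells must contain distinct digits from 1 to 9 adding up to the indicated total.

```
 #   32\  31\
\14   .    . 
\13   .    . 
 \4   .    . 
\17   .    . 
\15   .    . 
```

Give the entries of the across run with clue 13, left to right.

4 in 2 cells must be {1,3}; 17 in 2 cells must be {8,9}.
Only 3 fits R3C1 under both its across sum 4 and down sum 32.
R3C2 = 4 − 3 = 1 completes the 4 across.
Nothing is forced directly, so branch on R1C1, whose candidates are 5 or 8 or 9. If R1C1 = 8: that forces R1C2 = 6, R4C1 = 9, R4C2 = 8, R5C1 = 7, after which R5C2 would have to be in {8} for the 15 across but in {7,9} for the 31 down — contradiction. If R1C1 = 9: then R1C2 would have to be in {5} for the 14 across but in {6,7,8,9} for the 31 down — contradiction. So R1C1 = 5.
R1C2 = 14 − 5 = 9 completes the 14 across.
R4C2 = 8: the only remaining digit allowed by both the 17 across and the 31 down.
R4C1 = 17 − 8 = 9 completes the 17 across.
Nothing is forced directly, so branch on R2C1, whose candidates are 7 or 8. If R2C1 = 8: then R2C2 would have to be in {5} for the 13 across but in {6,7} for the 31 down — contradiction. So R2C1 = 7.
R2C2 = 13 − 7 = 6 completes the 13 across.

7, 6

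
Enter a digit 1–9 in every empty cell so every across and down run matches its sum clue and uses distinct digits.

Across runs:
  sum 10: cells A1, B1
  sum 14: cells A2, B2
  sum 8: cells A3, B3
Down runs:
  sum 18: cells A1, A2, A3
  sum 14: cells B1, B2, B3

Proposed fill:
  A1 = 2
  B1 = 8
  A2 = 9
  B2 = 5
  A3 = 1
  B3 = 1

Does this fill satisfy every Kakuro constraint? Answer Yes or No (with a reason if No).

No — the down run A1–A3 sums to 12, not 18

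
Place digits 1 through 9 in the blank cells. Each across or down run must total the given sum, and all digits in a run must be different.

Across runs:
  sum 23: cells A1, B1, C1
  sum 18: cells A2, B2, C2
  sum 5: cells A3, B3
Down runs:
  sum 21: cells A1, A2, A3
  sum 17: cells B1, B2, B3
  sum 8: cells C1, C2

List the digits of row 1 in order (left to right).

23 in 3 cells must be {6,8,9}.
Only 6 fits C1 under both its across sum 23 and down sum 8.
C2 = 8 − 6 = 2 completes the 8 down.
The 5 across and the 21 down share only 4, so A3 = 4.
B3 = 5 − 4 = 1 completes the 5 across.
B1 = 9: the only remaining digit allowed by both the 23 across and the 17 down.
Given what's placed, A2 must be 9 to fit the 18 across and 21 down.
B2 = 18 − 11 = 7 completes the 18 across.
A1 = 23 − 15 = 8 completes the 23 across.

8 9 6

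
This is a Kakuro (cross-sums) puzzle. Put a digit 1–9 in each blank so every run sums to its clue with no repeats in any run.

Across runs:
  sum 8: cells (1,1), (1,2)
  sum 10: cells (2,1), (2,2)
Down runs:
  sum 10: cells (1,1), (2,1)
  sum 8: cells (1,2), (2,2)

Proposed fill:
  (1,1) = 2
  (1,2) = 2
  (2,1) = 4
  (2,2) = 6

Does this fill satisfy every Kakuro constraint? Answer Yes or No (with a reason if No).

No — the across run (1,1)–(1,2) sums to 4, not 8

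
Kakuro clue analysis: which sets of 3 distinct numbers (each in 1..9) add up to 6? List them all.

3 distinct digits from 1–9 sum between 6 and 24.
Only one set works: {1,2,3}.

{1,2,3}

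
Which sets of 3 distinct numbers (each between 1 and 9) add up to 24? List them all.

{7,8,9}

3 distinct digits from 1–9 sum between 6 and 24.
Only one set works: {7,8,9}.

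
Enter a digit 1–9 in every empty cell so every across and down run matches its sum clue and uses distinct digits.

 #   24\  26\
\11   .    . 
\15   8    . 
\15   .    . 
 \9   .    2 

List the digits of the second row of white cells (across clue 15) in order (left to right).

8 7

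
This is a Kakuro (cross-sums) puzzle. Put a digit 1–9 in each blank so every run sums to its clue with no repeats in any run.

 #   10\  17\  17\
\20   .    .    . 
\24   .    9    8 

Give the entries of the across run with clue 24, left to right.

7, 9, 8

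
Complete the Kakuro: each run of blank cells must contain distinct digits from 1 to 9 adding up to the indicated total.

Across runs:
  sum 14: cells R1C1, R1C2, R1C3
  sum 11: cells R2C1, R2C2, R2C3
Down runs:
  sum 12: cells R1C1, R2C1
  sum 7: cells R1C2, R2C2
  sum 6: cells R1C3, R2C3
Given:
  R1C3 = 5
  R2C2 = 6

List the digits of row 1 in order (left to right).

8 1 5

R1C2 = 7 − 6 = 1 completes the 7 down.
R2C3 = 6 − 5 = 1 completes the 6 down.
R1C1 = 14 − 6 = 8 completes the 14 across.
R2C1 = 11 − 7 = 4 completes the 11 across.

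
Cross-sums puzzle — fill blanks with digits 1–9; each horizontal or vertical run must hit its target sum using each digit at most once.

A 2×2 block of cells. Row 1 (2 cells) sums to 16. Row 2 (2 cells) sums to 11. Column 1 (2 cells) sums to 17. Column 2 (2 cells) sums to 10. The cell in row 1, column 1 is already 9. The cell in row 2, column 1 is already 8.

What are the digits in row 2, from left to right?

8 3

16 in 2 cells must be {7,9}; 17 in 2 cells must be {8,9}.
(1,2) = 16 − 9 = 7 completes the 16 across.
(2,2) = 11 − 8 = 3 completes the 11 across.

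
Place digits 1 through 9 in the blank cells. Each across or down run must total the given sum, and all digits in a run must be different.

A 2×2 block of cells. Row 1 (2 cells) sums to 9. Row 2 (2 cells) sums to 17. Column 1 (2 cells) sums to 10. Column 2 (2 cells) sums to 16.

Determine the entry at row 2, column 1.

8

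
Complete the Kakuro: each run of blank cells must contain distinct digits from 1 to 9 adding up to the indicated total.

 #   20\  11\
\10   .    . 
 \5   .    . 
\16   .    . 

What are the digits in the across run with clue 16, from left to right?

16 in 2 cells must be {7,9}.
The 16 across and the 11 down share only 7, so R3C2 = 7.
R3C1 = 16 − 7 = 9 completes the 16 across.
Nothing is forced directly, so branch on R1C2, whose candidates are 1 or 3. If R1C2 = 1: then R1C1 would have to be in {9} for the 10 across but in {3,4,5,6,7,8} for the 20 down — contradiction. So R1C2 = 3.
R1C1 = 10 − 3 = 7 completes the 10 across.
R2C1 = 20 − 16 = 4 completes the 20 down.
R2C2 = 5 − 4 = 1 completes the 5 across.

9 7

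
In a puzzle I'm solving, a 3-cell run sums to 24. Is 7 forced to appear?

Yes

The only way to make 24 from 3 distinct digits is {7,8,9}, which contains 7.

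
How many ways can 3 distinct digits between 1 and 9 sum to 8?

3 distinct digits from 1–9 sum between 6 and 24.
Enumerating: {1,2,5}, {1,3,4}.

2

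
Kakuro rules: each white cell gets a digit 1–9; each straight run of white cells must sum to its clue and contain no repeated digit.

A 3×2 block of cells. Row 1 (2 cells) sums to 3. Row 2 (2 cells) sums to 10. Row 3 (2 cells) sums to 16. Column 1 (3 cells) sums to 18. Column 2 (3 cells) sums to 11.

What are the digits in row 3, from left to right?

3 in 2 cells must be {1,2}; 16 in 2 cells must be {7,9}.
The 16 across and the 11 down share only 7, so (3,2) = 7.
Given what's placed, (1,2) must be 1 to fit the 3 across and 11 down.
(2,2) = 11 − 8 = 3 completes the 11 down.
(3,1) = 16 − 7 = 9 completes the 16 across.
(1,1) = 3 − 1 = 2 completes the 3 across.
(2,1) = 10 − 3 = 7 completes the 10 across.

9 7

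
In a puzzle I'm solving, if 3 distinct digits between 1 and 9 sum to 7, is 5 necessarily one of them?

No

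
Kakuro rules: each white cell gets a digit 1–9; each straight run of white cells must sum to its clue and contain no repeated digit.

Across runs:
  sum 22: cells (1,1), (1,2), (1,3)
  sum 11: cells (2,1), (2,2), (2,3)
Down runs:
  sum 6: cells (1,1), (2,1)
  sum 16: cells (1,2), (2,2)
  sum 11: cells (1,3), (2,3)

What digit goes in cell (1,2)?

9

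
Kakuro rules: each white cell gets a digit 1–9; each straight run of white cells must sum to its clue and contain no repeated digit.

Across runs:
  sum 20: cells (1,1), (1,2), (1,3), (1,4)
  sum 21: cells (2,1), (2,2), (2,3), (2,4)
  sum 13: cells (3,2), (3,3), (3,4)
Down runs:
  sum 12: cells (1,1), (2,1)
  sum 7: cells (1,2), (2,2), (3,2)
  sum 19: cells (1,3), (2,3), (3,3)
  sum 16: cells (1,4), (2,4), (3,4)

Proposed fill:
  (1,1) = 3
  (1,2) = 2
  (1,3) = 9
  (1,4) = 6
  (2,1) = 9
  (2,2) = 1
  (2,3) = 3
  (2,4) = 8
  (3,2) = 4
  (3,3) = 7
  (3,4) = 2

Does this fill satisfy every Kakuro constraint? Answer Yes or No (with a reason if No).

Yes

Across: 3+2+9+6=20; 9+1+3+8=21; 4+7+2=13. Down: 3+9=12; 2+1+4=7; 9+3+7=19; 6+8+2=16. No digit repeats within any run.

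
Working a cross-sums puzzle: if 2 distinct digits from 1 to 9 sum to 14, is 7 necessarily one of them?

Counterexample: {5,9} sums to 14 without using 7.

No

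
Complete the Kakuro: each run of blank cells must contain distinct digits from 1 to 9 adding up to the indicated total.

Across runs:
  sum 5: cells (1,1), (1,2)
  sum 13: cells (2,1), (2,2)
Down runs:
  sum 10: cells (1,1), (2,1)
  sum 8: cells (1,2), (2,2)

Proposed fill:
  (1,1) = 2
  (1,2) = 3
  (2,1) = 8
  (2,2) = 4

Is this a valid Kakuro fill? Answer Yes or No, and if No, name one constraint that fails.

No — the across run (2,1)–(2,2) sums to 12, not 13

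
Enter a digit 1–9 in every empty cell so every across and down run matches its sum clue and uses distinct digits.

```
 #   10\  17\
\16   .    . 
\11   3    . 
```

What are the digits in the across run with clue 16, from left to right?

7 9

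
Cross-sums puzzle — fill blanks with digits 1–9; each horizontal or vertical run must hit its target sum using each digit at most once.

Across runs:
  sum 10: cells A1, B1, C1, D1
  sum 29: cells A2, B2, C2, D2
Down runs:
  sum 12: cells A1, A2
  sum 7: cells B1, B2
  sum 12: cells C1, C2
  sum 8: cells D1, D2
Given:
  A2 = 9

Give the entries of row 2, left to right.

9, 5, 8, 7

10 in 4 cells must be {1,2,3,4}; 29 in 4 cells must be {5,7,8,9}.
A1 = 12 − 9 = 3 completes the 12 down.
Given what's placed, C1 must be 4 to fit the 10 across and 12 down.
Given what's placed, B2 must be 5 to fit the 29 across and 7 down.
C2 = 12 − 4 = 8 completes the 12 down.
D2 = 29 − 22 = 7 completes the 29 across.
B1 = 7 − 5 = 2 completes the 7 down.
D1 = 10 − 9 = 1 completes the 10 across.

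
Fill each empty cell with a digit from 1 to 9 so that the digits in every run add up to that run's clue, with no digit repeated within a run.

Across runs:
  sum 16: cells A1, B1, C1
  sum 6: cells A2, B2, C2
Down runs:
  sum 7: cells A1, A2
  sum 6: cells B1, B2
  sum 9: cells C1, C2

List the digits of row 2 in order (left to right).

6 in 3 cells must be {1,2,3}.
Nothing is forced directly, so branch on A2, whose candidates are 1 or 2 or 3. If A2 = 1: that forces A1 = 6, B2 = 2, C2 = 3, after which B1 would have to be in {1,2,3,7,8,9} for the 16 across but in {4} for the 6 down — contradiction. If A2 = 2: that forces A1 = 5, B2 = 1, C2 = 3, after which B1 would have to be in {2,3,4,7,8,9} for the 16 across but in {5} for the 6 down — contradiction. So A2 = 3.
A1 = 7 − 3 = 4 completes the 7 down.
Given what's placed, B1 must be 5 to fit the 16 across and 6 down.
C1 = 16 − 9 = 7 completes the 16 across.
B2 = 6 − 5 = 1 completes the 6 down.
C2 = 6 − 4 = 2 completes the 6 across.

3, 1, 2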